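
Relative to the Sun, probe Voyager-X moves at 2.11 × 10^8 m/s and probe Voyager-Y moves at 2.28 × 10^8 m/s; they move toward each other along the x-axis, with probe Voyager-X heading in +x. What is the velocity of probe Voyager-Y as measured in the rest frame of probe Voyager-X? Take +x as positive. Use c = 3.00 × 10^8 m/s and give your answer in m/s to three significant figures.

β_A = 0.703, β_B = -0.760 (dividing each by c = 3.00 × 10^8 m/s).
Transform to A's frame with the inverse velocity-addition law: u' = (u − v)/(1 − uv/c²), taking u = β_B and v = β_A.
u' = (-0.760 − 0.703) / (1 − (0.703)(-0.760)) = -1.4633/1.5345 = -0.9536.
u' = -0.9536 × 3.00 × 10^8 m/s.

-2.86 × 10^8 m/s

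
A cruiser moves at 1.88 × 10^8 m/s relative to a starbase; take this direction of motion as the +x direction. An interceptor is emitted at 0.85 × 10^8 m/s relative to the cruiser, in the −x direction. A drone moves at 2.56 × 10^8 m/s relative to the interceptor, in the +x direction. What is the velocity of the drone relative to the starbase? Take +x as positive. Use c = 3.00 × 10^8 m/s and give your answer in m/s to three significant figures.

Apply u = (u' + v)/(1 + u'v/c²) successively, working outward toward the starbase.
(Dividing each given speed by c = 3.00 × 10^8 m/s to work in units of c.)
Start: velocity of the cruiser relative to the starbase = 0.6267c.
Compose with the interceptor (u' = -0.283 in the cruiser frame): u_1 = (-0.283 + 0.627) / (1 + (-0.283)·0.627) = 0.3433/0.8224 = 0.4175.
Compose with the drone (u' = 0.853 in the interceptor frame): u_2 = (0.853 + 0.417) / (1 + 0.853·0.417) = 1.2708/1.3562 = 0.9370.
So u = 0.9370 × 3.00 × 10^8 m/s.

+2.81 × 10^8 m/s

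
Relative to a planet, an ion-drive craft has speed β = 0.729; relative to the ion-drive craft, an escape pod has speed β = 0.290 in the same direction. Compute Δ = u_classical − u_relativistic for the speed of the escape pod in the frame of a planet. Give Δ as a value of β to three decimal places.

Galilean: u_cl = 0.290 + 0.729 = 1.0190.
Relativistic: u_rel = (0.290 + 0.729) / (1 + 0.290·0.729) = 1.0190/1.2114 = 0.8412.
Δ = 1.0190 − 0.8412 = 0.1778.
(The classical prediction exceeds c; the relativistic result does not.)

Δ = 0.178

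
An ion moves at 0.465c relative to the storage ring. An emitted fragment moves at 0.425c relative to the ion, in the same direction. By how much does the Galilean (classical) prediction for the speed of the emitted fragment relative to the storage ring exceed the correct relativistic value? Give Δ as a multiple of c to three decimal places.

Galilean: u_cl = 0.425 + 0.465 = 0.8900.
Relativistic: u_rel = (0.425 + 0.465) / (1 + 0.425·0.465) = 0.8900/1.1976 = 0.7431.
Δ = 0.8900 − 0.7431 = 0.1469.

Δ = 0.147c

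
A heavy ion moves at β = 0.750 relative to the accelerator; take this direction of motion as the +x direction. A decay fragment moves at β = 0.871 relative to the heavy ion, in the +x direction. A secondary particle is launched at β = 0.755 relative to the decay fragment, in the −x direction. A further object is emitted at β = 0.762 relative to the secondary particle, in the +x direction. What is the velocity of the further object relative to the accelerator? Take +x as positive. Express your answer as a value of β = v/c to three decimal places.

Apply u = (u' + v)/(1 + u'v/c²) successively, working outward toward the accelerator.
Start: velocity of the heavy ion relative to the accelerator = 0.7500c.
Compose with the decay fragment (u' = 0.871 in the heavy ion frame): u_1 = (0.871 + 0.750) / (1 + 0.871·0.750) = 1.6210/1.6533 = 0.9805.
Compose with the secondary particle (u' = -0.755 in the decay fragment frame): u_2 = (-0.755 + 0.980) / (1 + (-0.755)·0.980) = 0.2255/0.2597 = 0.8682.
Compose with the further object (u' = 0.762 in the secondary particle frame): u_3 = (0.762 + 0.868) / (1 + 0.762·0.868) = 1.6302/1.6616 = 0.9811.

β = +0.981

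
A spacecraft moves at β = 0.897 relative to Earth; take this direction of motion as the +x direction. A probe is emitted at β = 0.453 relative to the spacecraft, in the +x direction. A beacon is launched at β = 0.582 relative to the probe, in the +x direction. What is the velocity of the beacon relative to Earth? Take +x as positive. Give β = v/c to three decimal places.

β = 0.989

Apply u = (u' + v)/(1 + u'v/c²) successively, working outward toward Earth.
Start: velocity of the spacecraft relative to Earth = 0.8970c.
Compose with the probe (u' = 0.453 in the spacecraft frame): u_1 = (0.453 + 0.897) / (1 + 0.453·0.897) = 1.3500/1.4063 = 0.9599.
Compose with the beacon (u' = 0.582 in the probe frame): u_2 = (0.582 + 0.960) / (1 + 0.582·0.960) = 1.5419/1.5587 = 0.9893.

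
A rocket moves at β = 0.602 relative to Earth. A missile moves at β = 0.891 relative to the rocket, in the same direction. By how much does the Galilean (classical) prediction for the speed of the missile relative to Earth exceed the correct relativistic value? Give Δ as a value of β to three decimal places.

Δ = 0.521

Galilean: u_cl = 0.891 + 0.602 = 1.4930.
Relativistic: u_rel = (0.891 + 0.602) / (1 + 0.891·0.602) = 1.4930/1.5364 = 0.9718.
Δ = 1.4930 − 0.9718 = 0.5212.
(The classical prediction exceeds c; the relativistic result does not.)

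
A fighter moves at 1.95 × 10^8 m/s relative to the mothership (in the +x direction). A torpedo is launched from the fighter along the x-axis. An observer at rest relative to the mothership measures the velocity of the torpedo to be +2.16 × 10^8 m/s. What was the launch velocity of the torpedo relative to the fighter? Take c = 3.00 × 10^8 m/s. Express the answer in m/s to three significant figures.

v = 0.650c, u = 0.720c.
Invert the composition law: u' = (u − v)/(1 − uv/c²).
u' = (0.720 − 0.650) / (1 − (0.720)(0.650)) = 0.0700/0.5320 = 0.1316.
u' = 0.1316 × 3.00 × 10^8 m/s.

+3.95 × 10^7 m/s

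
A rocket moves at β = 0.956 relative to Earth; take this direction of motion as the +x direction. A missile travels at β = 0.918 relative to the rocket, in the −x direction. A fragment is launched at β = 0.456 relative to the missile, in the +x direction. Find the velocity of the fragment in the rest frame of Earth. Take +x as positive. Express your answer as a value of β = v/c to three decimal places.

Apply u = (u' + v)/(1 + u'v/c²) successively, working outward toward Earth.
Start: velocity of the rocket relative to Earth = 0.9560c.
Compose with the missile (u' = -0.918 in the rocket frame): u_1 = (-0.918 + 0.956) / (1 + (-0.918)·0.956) = 0.0380/0.1224 = 0.3105.
Compose with the fragment (u' = 0.456 in the missile frame): u_2 = (0.456 + 0.310) / (1 + 0.456·0.310) = 0.7665/1.1416 = 0.6714.

β = +0.671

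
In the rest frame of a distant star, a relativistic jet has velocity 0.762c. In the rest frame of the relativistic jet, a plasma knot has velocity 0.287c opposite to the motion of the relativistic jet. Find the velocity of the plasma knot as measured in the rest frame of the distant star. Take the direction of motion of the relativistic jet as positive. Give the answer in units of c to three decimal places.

+0.608c

With v = 0.762 and u' = -0.287 (in units of c),
u = (u' + v)/(1 + u'v/c²):
u = (-0.287 + 0.762) / (1 + (-0.287)·0.762) = 0.4750/0.7813 = 0.6080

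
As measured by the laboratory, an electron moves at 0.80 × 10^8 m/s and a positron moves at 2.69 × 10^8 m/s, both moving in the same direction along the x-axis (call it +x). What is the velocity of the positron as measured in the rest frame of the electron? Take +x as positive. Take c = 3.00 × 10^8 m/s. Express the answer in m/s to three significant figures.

+2.48 × 10^8 m/s

β_A = 0.267, β_B = 0.897 (dividing each by c = 3.00 × 10^8 m/s).
Transform to A's frame with the inverse velocity-addition law: u' = (u − v)/(1 − uv/c²), taking u = β_B and v = β_A.
u' = (0.897 − 0.267) / (1 − (0.267)(0.897)) = 0.6300/0.7609 = 0.8280.
u' = 0.8280 × 3.00 × 10^8 m/s.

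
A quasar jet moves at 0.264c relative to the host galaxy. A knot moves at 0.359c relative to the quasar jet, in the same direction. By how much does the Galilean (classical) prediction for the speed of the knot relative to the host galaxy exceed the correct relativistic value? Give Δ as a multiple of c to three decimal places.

Galilean: u_cl = 0.359 + 0.264 = 0.6230.
Relativistic: u_rel = (0.359 + 0.264) / (1 + 0.359·0.264) = 0.6230/1.0948 = 0.5691.
Δ = 0.6230 − 0.5691 = 0.0539.

Δ = 0.054c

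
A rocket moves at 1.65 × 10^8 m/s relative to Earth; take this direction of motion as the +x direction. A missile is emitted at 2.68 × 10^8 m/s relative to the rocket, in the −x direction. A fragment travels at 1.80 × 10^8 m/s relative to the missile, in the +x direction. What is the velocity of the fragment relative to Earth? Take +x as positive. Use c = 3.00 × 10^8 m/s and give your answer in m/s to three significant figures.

-3.78 × 10^7 m/s

Apply u = (u' + v)/(1 + u'v/c²) successively, working outward toward Earth.
(Dividing each given speed by c = 3.00 × 10^8 m/s to work in units of c.)
Start: velocity of the rocket relative to Earth = 0.5500c.
Compose with the missile (u' = -0.893 in the rocket frame): u_1 = (-0.893 + 0.550) / (1 + (-0.893)·0.550) = -0.3433/0.5087 = -0.6750.
Compose with the fragment (u' = 0.600 in the missile frame): u_2 = (0.600 + (-0.675)) / (1 + 0.600·(-0.675)) = -0.0750/0.5950 = -0.1260.
So u = -0.1260 × 3.00 × 10^8 m/s.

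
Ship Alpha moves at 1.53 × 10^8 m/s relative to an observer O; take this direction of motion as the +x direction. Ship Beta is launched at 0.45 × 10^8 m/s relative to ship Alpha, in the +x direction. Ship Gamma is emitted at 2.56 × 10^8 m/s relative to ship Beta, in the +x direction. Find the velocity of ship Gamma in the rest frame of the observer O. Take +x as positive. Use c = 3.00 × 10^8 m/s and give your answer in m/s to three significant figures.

Apply u = (u' + v)/(1 + u'v/c²) successively, working outward toward the observer O.
(Dividing each given speed by c = 3.00 × 10^8 m/s to work in units of c.)
Start: velocity of ship Alpha relative to the observer O = 0.5100c.
Compose with ship Beta (u' = 0.150 in ship Alpha frame): u_1 = (0.150 + 0.510) / (1 + 0.150·0.510) = 0.6600/1.0765 = 0.6131.
Compose with ship Gamma (u' = 0.853 in ship Beta frame): u_2 = (0.853 + 0.613) / (1 + 0.853·0.613) = 1.4664/1.5232 = 0.9627.
So u = 0.9627 × 3.00 × 10^8 m/s.

2.89 × 10^8 m/s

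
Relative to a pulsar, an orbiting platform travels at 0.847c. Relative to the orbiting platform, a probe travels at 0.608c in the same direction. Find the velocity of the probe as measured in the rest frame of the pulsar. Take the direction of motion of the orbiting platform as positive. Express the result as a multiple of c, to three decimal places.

With v = 0.847 and u' = 0.608 (in units of c),
u = (u' + v)/(1 + u'v/c²):
u = (0.608 + 0.847) / (1 + 0.608·0.847) = 1.4550/1.5150 = 0.9604
(Galilean addition would give +1.455c, exceeding c.)

0.960c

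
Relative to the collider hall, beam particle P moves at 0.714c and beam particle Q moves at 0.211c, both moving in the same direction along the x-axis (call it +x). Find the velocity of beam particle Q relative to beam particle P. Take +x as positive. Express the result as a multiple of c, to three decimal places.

-0.592c

β_A = 0.714, β_B = 0.211.
Transform to A's frame with the inverse velocity-addition law: u' = (u − v)/(1 − uv/c²), taking u = β_B and v = β_A.
u' = (0.211 − 0.714) / (1 − (0.714)(0.211)) = -0.5030/0.8493 = -0.5922.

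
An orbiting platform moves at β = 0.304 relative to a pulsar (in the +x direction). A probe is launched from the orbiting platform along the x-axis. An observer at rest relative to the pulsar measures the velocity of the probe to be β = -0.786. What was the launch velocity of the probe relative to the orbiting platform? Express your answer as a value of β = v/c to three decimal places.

β = -0.880

Invert the composition law: u' = (u − v)/(1 − uv/c²).
u' = (-0.786 − 0.304) / (1 − (-0.786)(0.304)) = -1.0900/1.2389 = -0.8798.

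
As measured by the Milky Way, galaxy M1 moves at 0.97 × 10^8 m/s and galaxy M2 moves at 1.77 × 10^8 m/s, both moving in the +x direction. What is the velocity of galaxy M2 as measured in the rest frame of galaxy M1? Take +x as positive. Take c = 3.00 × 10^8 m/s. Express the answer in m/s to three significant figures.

+9.89 × 10^7 m/s

β_A = 0.323, β_B = 0.590 (dividing each by c = 3.00 × 10^8 m/s).
Transform to A's frame with the inverse velocity-addition law: u' = (u − v)/(1 − uv/c²), taking u = β_B and v = β_A.
u' = (0.590 − 0.323) / (1 − (0.323)(0.590)) = 0.2667/0.8092 = 0.3295.
u' = 0.3295 × 3.00 × 10^8 m/s.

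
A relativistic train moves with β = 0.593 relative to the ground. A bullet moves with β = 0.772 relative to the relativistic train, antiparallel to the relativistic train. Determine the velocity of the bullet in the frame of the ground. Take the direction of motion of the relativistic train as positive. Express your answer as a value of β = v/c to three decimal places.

With v = 0.593 and u' = -0.772 (in units of c),
u = (u' + v)/(1 + u'v/c²):
u = (-0.772 + 0.593) / (1 + (-0.772)·0.593) = -0.1790/0.5422 = -0.3301
(Galilean addition would give -0.179c.)

β = -0.330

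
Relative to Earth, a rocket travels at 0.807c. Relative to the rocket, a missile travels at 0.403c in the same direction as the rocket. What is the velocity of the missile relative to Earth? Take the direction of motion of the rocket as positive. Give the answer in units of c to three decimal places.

0.913c

With v = 0.807 and u' = 0.403 (in units of c),
u = (u' + v)/(1 + u'v/c²):
u = (0.403 + 0.807) / (1 + 0.403·0.807) = 1.2100/1.3252 = 0.9131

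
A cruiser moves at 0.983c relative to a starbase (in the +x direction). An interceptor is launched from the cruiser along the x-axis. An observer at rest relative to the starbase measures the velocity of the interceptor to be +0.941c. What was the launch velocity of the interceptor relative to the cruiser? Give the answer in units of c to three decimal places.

-0.560c

Invert the composition law: u' = (u − v)/(1 − uv/c²).
u' = (0.941 − 0.983) / (1 − (0.941)(0.983)) = -0.0420/0.0750 = -0.5600.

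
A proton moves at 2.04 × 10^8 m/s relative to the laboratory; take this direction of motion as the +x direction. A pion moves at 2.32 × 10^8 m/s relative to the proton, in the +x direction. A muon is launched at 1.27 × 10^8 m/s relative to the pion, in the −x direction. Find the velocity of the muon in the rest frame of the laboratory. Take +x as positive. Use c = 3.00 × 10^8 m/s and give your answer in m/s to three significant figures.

Apply u = (u' + v)/(1 + u'v/c²) successively, working outward toward the laboratory.
(Dividing each given speed by c = 3.00 × 10^8 m/s to work in units of c.)
Start: velocity of the proton relative to the laboratory = 0.6800c.
Compose with the pion (u' = 0.773 in the proton frame): u_1 = (0.773 + 0.680) / (1 + 0.773·0.680) = 1.4533/1.5259 = 0.9525.
Compose with the muon (u' = -0.423 in the pion frame): u_2 = (-0.423 + 0.952) / (1 + (-0.423)·0.952) = 0.5291/0.5968 = 0.8866.
So u = 0.8866 × 3.00 × 10^8 m/s.

+2.66 × 10^8 m/s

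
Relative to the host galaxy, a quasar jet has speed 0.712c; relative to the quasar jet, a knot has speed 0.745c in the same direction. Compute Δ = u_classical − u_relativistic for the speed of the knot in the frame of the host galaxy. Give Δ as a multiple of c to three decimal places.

Galilean: u_cl = 0.745 + 0.712 = 1.4570.
Relativistic: u_rel = (0.745 + 0.712) / (1 + 0.745·0.712) = 1.4570/1.5304 = 0.9520.
Δ = 1.4570 − 0.9520 = 0.5050.
(The classical prediction exceeds c; the relativistic result does not.)

Δ = 0.505c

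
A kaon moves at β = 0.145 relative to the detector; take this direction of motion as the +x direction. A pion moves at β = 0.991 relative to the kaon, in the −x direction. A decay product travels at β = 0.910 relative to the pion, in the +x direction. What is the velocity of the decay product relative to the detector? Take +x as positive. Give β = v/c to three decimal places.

β = -0.772

Apply u = (u' + v)/(1 + u'v/c²) successively, working outward toward the detector.
Start: velocity of the kaon relative to the detector = 0.1450c.
Compose with the pion (u' = -0.991 in the kaon frame): u_1 = (-0.991 + 0.145) / (1 + (-0.991)·0.145) = -0.8460/0.8563 = -0.9880.
Compose with the decay product (u' = 0.910 in the pion frame): u_2 = (0.910 + (-0.988)) / (1 + 0.910·(-0.988)) = -0.0780/0.1010 = -0.7723.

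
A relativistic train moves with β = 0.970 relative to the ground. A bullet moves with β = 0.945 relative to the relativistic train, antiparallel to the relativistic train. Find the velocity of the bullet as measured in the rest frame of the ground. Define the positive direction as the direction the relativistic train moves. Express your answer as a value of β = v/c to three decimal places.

β = +0.300

With v = 0.970 and u' = -0.945 (in units of c),
u = (u' + v)/(1 + u'v/c²):
u = (-0.945 + 0.970) / (1 + (-0.945)·0.970) = 0.0250/0.0833 = 0.2999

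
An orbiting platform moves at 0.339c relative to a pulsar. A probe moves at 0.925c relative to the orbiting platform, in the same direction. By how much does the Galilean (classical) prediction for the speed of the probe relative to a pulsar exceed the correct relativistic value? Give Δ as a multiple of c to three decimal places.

Δ = 0.302c

Galilean: u_cl = 0.925 + 0.339 = 1.2640.
Relativistic: u_rel = (0.925 + 0.339) / (1 + 0.925·0.339) = 1.2640/1.3136 = 0.9623.
Δ = 1.2640 − 0.9623 = 0.3017.
(The classical prediction exceeds c; the relativistic result does not.)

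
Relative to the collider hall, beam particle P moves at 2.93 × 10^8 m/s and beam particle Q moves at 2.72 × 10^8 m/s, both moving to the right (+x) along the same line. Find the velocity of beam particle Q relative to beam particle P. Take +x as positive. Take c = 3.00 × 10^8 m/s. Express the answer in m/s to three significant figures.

β_A = 0.977, β_B = 0.907 (dividing each by c = 3.00 × 10^8 m/s).
Transform to A's frame with the inverse velocity-addition law: u' = (u − v)/(1 − uv/c²), taking u = β_B and v = β_A.
u' = (0.907 − 0.977) / (1 − (0.977)(0.907)) = -0.0700/0.1145 = -0.6114.
u' = -0.6114 × 3.00 × 10^8 m/s.

-1.83 × 10^8 m/s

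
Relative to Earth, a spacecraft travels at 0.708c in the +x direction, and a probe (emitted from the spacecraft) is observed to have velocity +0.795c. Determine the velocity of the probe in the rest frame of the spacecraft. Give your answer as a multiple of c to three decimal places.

Invert the composition law: u' = (u − v)/(1 − uv/c²).
u' = (0.795 − 0.708) / (1 − (0.795)(0.708)) = 0.0870/0.4371 = 0.1990.

+0.199c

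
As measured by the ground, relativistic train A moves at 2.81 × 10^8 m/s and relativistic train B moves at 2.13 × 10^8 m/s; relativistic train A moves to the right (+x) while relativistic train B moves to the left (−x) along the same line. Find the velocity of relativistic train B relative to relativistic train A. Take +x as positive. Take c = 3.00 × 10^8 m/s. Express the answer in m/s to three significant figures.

-2.97 × 10^8 m/s

β_A = 0.937, β_B = -0.710 (dividing each by c = 3.00 × 10^8 m/s).
Transform to A's frame with the inverse velocity-addition law: u' = (u − v)/(1 − uv/c²), taking u = β_B and v = β_A.
u' = (-0.710 − 0.937) / (1 − (0.937)(-0.710)) = -1.6467/1.6650 = -0.9890.
u' = -0.9890 × 3.00 × 10^8 m/s.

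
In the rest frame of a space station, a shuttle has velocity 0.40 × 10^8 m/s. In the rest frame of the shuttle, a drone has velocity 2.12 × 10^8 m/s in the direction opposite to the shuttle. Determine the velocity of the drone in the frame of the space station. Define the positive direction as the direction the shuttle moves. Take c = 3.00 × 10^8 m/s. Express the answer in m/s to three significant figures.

In units of c (dividing by 3.00 × 10^8 m/s): v = 0.133, u' = -0.707.
u = (u' + v)/(1 + u'v/c²):
u = (-0.707 + 0.133) / (1 + (-0.707)·0.133) = -0.5733/0.9058 = -0.6330
Converting back: u = -0.6330 × 3.00 × 10^8 m/s.

-1.90 × 10^8 m/s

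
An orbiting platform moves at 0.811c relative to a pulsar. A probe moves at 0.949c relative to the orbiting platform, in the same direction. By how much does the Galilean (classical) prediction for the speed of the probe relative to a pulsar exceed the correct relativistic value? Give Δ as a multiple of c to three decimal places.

Δ = 0.765c

Galilean: u_cl = 0.949 + 0.811 = 1.7600.
Relativistic: u_rel = (0.949 + 0.811) / (1 + 0.949·0.811) = 1.7600/1.7696 = 0.9946.
Δ = 1.7600 − 0.9946 = 0.7654.
(The classical prediction exceeds c; the relativistic result does not.)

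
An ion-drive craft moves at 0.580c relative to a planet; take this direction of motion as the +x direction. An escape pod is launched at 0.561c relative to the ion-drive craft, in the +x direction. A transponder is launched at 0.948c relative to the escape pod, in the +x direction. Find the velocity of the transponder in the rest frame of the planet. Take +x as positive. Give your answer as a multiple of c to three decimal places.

0.996c

Apply u = (u' + v)/(1 + u'v/c²) successively, working outward toward the planet.
Start: velocity of the ion-drive craft relative to the planet = 0.5800c.
Compose with the escape pod (u' = 0.561 in the ion-drive craft frame): u_1 = (0.561 + 0.580) / (1 + 0.561·0.580) = 1.1410/1.3254 = 0.8609.
Compose with the transponder (u' = 0.948 in the escape pod frame): u_2 = (0.948 + 0.861) / (1 + 0.948·0.861) = 1.8089/1.8161 = 0.9960.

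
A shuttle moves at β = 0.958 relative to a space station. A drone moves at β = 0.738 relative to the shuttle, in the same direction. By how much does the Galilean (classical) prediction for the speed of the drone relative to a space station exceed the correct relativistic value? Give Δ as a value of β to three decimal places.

Δ = 0.702

Galilean: u_cl = 0.738 + 0.958 = 1.6960.
Relativistic: u_rel = (0.738 + 0.958) / (1 + 0.738·0.958) = 1.6960/1.7070 = 0.9936.
Δ = 1.6960 − 0.9936 = 0.7024.
(The classical prediction exceeds c; the relativistic result does not.)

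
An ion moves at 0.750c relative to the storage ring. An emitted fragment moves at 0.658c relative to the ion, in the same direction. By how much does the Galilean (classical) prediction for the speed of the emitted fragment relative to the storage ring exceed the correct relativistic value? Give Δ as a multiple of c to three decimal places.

Δ = 0.465c

Galilean: u_cl = 0.658 + 0.750 = 1.4080.
Relativistic: u_rel = (0.658 + 0.750) / (1 + 0.658·0.750) = 1.4080/1.4935 = 0.9428.
Δ = 1.4080 − 0.9428 = 0.4652.
(The classical prediction exceeds c; the relativistic result does not.)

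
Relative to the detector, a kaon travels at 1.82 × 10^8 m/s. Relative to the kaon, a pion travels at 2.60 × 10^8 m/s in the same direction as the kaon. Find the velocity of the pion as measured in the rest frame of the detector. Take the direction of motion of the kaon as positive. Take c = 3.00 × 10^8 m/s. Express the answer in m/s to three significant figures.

2.90 × 10^8 m/s

In units of c (dividing by 3.00 × 10^8 m/s): v = 0.607, u' = 0.867.
u = (u' + v)/(1 + u'v/c²):
u = (0.867 + 0.607) / (1 + 0.867·0.607) = 1.4733/1.5258 = 0.9656
(Galilean addition would give +1.473c, exceeding c.)
Converting back: u = 0.9656 × 3.00 × 10^8 m/s.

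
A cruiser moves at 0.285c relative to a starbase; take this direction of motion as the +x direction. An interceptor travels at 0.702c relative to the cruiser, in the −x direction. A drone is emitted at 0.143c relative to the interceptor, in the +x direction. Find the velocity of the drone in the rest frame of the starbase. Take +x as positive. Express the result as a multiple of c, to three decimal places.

-0.409c

Apply u = (u' + v)/(1 + u'v/c²) successively, working outward toward the starbase.
Start: velocity of the cruiser relative to the starbase = 0.2850c.
Compose with the interceptor (u' = -0.702 in the cruiser frame): u_1 = (-0.702 + 0.285) / (1 + (-0.702)·0.285) = -0.4170/0.7999 = -0.5213.
Compose with the drone (u' = 0.143 in the interceptor frame): u_2 = (0.143 + (-0.521)) / (1 + 0.143·(-0.521)) = -0.3783/0.9255 = -0.4088.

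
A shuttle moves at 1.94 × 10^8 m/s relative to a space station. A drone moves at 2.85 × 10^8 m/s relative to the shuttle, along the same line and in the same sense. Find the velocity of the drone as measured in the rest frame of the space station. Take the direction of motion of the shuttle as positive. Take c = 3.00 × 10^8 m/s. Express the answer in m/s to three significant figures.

In units of c (dividing by 3.00 × 10^8 m/s): v = 0.647, u' = 0.950.
u = (u' + v)/(1 + u'v/c²):
u = (0.950 + 0.647) / (1 + 0.950·0.647) = 1.5967/1.6143 = 0.9891
(Galilean addition would give +1.597c, exceeding c.)
Converting back: u = 0.9891 × 3.00 × 10^8 m/s.

2.97 × 10^8 m/s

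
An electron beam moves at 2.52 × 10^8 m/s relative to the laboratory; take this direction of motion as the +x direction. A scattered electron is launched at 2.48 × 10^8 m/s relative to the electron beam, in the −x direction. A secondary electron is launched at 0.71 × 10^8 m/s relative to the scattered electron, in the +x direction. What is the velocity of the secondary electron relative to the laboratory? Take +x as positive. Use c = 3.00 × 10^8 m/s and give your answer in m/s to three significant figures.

Apply u = (u' + v)/(1 + u'v/c²) successively, working outward toward the laboratory.
(Dividing each given speed by c = 3.00 × 10^8 m/s to work in units of c.)
Start: velocity of the electron beam relative to the laboratory = 0.8400c.
Compose with the scattered electron (u' = -0.827 in the electron beam frame): u_1 = (-0.827 + 0.840) / (1 + (-0.827)·0.840) = 0.0133/0.3056 = 0.0436.
Compose with the secondary electron (u' = 0.237 in the scattered electron frame): u_2 = (0.237 + 0.044) / (1 + 0.237·0.044) = 0.2803/1.0103 = 0.2774.
So u = 0.2774 × 3.00 × 10^8 m/s.

+8.32 × 10^7 m/s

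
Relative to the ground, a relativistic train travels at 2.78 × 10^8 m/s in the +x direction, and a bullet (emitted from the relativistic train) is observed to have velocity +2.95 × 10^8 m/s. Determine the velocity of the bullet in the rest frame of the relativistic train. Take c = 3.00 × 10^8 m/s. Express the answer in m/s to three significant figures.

+1.91 × 10^8 m/s

v = 0.927c, u = 0.983c.
Invert the composition law: u' = (u − v)/(1 − uv/c²).
u' = (0.983 − 0.927) / (1 − (0.983)(0.927)) = 0.0567/0.0888 = 0.6383.
u' = 0.6383 × 3.00 × 10^8 m/s.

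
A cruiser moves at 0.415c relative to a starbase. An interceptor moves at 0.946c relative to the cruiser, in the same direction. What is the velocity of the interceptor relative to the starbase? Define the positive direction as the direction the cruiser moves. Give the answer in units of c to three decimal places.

0.977c

With v = 0.415 and u' = 0.946 (in units of c),
u = (u' + v)/(1 + u'v/c²):
u = (0.946 + 0.415) / (1 + 0.946·0.415) = 1.3610/1.3926 = 0.9773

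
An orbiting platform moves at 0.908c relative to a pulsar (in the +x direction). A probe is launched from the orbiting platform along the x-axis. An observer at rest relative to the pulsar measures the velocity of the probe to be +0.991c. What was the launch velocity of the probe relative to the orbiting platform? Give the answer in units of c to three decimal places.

+0.829c

Invert the composition law: u' = (u − v)/(1 − uv/c²).
u' = (0.991 − 0.908) / (1 − (0.991)(0.908)) = 0.0830/0.1002 = 0.8286.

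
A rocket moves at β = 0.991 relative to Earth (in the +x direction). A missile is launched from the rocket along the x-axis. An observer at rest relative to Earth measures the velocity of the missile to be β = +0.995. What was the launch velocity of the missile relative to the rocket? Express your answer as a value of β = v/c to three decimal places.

β = +0.287

Invert the composition law: u' = (u − v)/(1 − uv/c²).
u' = (0.995 − 0.991) / (1 − (0.995)(0.991)) = 0.0040/0.0140 = 0.2866.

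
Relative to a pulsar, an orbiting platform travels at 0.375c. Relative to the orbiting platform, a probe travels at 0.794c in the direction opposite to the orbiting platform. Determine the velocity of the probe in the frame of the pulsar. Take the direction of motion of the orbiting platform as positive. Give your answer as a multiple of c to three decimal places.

With v = 0.375 and u' = -0.794 (in units of c),
u = (u' + v)/(1 + u'v/c²):
u = (-0.794 + 0.375) / (1 + (-0.794)·0.375) = -0.4190/0.7023 = -0.5967
(Galilean addition would give -0.419c.)

-0.597c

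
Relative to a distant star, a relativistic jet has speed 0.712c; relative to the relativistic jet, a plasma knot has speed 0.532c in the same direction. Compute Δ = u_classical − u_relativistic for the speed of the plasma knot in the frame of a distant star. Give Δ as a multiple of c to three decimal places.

Galilean: u_cl = 0.532 + 0.712 = 1.2440.
Relativistic: u_rel = (0.532 + 0.712) / (1 + 0.532·0.712) = 1.2440/1.3788 = 0.9022.
Δ = 1.2440 − 0.9022 = 0.3418.
(The classical prediction exceeds c; the relativistic result does not.)

Δ = 0.342c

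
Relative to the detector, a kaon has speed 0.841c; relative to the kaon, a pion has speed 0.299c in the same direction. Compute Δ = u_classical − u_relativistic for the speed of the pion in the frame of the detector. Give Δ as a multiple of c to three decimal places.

Δ = 0.229c

Galilean: u_cl = 0.299 + 0.841 = 1.1400.
Relativistic: u_rel = (0.299 + 0.841) / (1 + 0.299·0.841) = 1.1400/1.2515 = 0.9109.
Δ = 1.1400 − 0.9109 = 0.2291.
(The classical prediction exceeds c; the relativistic result does not.)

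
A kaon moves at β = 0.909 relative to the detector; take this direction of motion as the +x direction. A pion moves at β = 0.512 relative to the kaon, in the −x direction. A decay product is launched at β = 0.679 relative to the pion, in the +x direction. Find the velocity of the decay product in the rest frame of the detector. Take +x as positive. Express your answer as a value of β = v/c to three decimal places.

β = +0.945

Apply u = (u' + v)/(1 + u'v/c²) successively, working outward toward the detector.
Start: velocity of the kaon relative to the detector = 0.9090c.
Compose with the pion (u' = -0.512 in the kaon frame): u_1 = (-0.512 + 0.909) / (1 + (-0.512)·0.909) = 0.3970/0.5346 = 0.7426.
Compose with the decay product (u' = 0.679 in the pion frame): u_2 = (0.679 + 0.743) / (1 + 0.679·0.743) = 1.4216/1.5042 = 0.9451.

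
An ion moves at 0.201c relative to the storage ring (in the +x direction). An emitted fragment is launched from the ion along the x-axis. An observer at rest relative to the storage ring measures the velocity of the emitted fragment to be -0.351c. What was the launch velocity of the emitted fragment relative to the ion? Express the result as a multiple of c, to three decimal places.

-0.516c

Invert the composition law: u' = (u − v)/(1 − uv/c²).
u' = (-0.351 − 0.201) / (1 − (-0.351)(0.201)) = -0.5520/1.0706 = -0.5156.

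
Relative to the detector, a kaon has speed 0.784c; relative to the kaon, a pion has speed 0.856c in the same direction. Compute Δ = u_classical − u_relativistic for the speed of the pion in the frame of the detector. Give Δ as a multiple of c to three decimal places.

Galilean: u_cl = 0.856 + 0.784 = 1.6400.
Relativistic: u_rel = (0.856 + 0.784) / (1 + 0.856·0.784) = 1.6400/1.6711 = 0.9814.
Δ = 1.6400 − 0.9814 = 0.6586.
(The classical prediction exceeds c; the relativistic result does not.)

Δ = 0.659c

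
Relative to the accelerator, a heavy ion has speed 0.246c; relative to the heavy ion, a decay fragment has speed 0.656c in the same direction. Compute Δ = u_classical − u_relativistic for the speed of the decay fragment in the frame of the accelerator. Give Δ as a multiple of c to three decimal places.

Galilean: u_cl = 0.656 + 0.246 = 0.9020.
Relativistic: u_rel = (0.656 + 0.246) / (1 + 0.656·0.246) = 0.9020/1.1614 = 0.7767.
Δ = 0.9020 − 0.7767 = 0.1253.

Δ = 0.125c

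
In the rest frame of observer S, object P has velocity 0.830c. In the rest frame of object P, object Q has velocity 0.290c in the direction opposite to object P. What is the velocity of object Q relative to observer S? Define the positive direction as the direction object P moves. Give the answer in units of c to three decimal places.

With v = 0.830 and u' = -0.290 (in units of c),
u = (u' + v)/(1 + u'v/c²):
u = (-0.290 + 0.830) / (1 + (-0.290)·0.830) = 0.5400/0.7593 = 0.7112
(Galilean addition would give +0.540c.)

+0.711c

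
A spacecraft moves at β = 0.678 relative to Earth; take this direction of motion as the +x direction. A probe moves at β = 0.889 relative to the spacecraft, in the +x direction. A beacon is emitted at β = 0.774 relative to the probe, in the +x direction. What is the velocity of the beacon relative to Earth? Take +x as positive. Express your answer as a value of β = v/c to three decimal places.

β = 0.997

Apply u = (u' + v)/(1 + u'v/c²) successively, working outward toward Earth.
Start: velocity of the spacecraft relative to Earth = 0.6780c.
Compose with the probe (u' = 0.889 in the spacecraft frame): u_1 = (0.889 + 0.678) / (1 + 0.889·0.678) = 1.5670/1.6027 = 0.9777.
Compose with the beacon (u' = 0.774 in the probe frame): u_2 = (0.774 + 0.978) / (1 + 0.774·0.978) = 1.7517/1.7567 = 0.9971.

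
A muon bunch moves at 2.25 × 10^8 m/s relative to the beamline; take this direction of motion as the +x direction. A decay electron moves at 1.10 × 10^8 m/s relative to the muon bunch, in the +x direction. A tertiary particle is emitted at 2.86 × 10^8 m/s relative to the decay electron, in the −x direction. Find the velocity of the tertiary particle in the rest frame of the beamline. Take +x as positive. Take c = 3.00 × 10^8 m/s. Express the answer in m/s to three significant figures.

Apply u = (u' + v)/(1 + u'v/c²) successively, working outward toward the beamline.
(Dividing each given speed by c = 3.00 × 10^8 m/s to work in units of c.)
Start: velocity of the muon bunch relative to the beamline = 0.7500c.
Compose with the decay electron (u' = 0.367 in the muon bunch frame): u_1 = (0.367 + 0.750) / (1 + 0.367·0.750) = 1.1167/1.2750 = 0.8758.
Compose with the tertiary particle (u' = -0.953 in the decay electron frame): u_2 = (-0.953 + 0.876) / (1 + (-0.953)·0.876) = -0.0775/0.1651 = -0.4696.
So u = -0.4696 × 3.00 × 10^8 m/s.

-1.41 × 10^8 m/s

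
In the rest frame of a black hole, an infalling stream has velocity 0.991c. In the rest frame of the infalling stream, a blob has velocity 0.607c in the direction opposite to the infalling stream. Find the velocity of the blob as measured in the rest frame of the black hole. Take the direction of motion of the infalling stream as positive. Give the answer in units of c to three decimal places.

With v = 0.991 and u' = -0.607 (in units of c),
u = (u' + v)/(1 + u'v/c²):
u = (-0.607 + 0.991) / (1 + (-0.607)·0.991) = 0.3840/0.3985 = 0.9637
(Galilean addition would give +0.384c.)

+0.964c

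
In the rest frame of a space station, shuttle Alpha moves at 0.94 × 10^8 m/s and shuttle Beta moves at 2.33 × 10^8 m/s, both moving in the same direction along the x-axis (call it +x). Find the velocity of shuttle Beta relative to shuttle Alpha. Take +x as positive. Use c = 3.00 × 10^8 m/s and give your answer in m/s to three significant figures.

β_A = 0.313, β_B = 0.777 (dividing each by c = 3.00 × 10^8 m/s).
Transform to A's frame with the inverse velocity-addition law: u' = (u − v)/(1 − uv/c²), taking u = β_B and v = β_A.
u' = (0.777 − 0.313) / (1 − (0.313)(0.777)) = 0.4633/0.7566 = 0.6124.
u' = 0.6124 × 3.00 × 10^8 m/s.

+1.84 × 10^8 m/s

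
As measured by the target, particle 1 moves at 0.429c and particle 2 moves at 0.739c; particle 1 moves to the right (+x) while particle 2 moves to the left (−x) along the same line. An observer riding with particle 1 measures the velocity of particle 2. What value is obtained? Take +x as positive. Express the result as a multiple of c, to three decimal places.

-0.887c

β_A = 0.429, β_B = -0.739.
Transform to A's frame with the inverse velocity-addition law: u' = (u − v)/(1 − uv/c²), taking u = β_B and v = β_A.
u' = (-0.739 − 0.429) / (1 − (0.429)(-0.739)) = -1.1680/1.3170 = -0.8868.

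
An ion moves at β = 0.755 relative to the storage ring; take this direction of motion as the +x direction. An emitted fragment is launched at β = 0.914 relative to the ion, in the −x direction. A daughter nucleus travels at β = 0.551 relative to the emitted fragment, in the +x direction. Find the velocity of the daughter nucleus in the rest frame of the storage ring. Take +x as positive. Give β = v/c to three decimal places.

Apply u = (u' + v)/(1 + u'v/c²) successively, working outward toward the storage ring.
Start: velocity of the ion relative to the storage ring = 0.7550c.
Compose with the emitted fragment (u' = -0.914 in the ion frame): u_1 = (-0.914 + 0.755) / (1 + (-0.914)·0.755) = -0.1590/0.3099 = -0.5130.
Compose with the daughter nucleus (u' = 0.551 in the emitted fragment frame): u_2 = (0.551 + (-0.513)) / (1 + 0.551·(-0.513)) = 0.0380/0.7173 = 0.0529.

β = +0.053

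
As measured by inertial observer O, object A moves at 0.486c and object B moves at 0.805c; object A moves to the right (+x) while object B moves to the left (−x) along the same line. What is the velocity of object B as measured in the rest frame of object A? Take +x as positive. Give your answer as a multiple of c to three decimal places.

-0.928c

β_A = 0.486, β_B = -0.805.
Transform to A's frame with the inverse velocity-addition law: u' = (u − v)/(1 − uv/c²), taking u = β_B and v = β_A.
u' = (-0.805 − 0.486) / (1 − (0.486)(-0.805)) = -1.2910/1.3912 = -0.9280.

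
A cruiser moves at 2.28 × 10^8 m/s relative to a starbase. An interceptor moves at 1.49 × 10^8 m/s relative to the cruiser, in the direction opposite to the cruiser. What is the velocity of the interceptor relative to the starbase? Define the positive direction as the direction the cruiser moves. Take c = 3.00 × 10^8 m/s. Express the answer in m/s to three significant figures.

+1.27 × 10^8 m/s

In units of c (dividing by 3.00 × 10^8 m/s): v = 0.760, u' = -0.497.
u = (u' + v)/(1 + u'v/c²):
u = (-0.497 + 0.760) / (1 + (-0.497)·0.760) = 0.2633/0.6225 = 0.4230
Converting back: u = 0.4230 × 3.00 × 10^8 m/s.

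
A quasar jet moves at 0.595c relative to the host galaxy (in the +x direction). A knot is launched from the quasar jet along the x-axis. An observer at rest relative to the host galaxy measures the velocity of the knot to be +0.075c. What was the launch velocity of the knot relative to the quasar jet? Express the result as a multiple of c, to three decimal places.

Invert the composition law: u' = (u − v)/(1 − uv/c²).
u' = (0.075 − 0.595) / (1 − (0.075)(0.595)) = -0.5200/0.9554 = -0.5443.

-0.544c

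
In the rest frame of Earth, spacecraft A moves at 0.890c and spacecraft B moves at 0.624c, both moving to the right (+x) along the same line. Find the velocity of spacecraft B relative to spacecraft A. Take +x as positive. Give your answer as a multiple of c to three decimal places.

-0.598c

β_A = 0.890, β_B = 0.624.
Transform to A's frame with the inverse velocity-addition law: u' = (u − v)/(1 − uv/c²), taking u = β_B and v = β_A.
u' = (0.624 − 0.890) / (1 − (0.890)(0.624)) = -0.2660/0.4446 = -0.5982.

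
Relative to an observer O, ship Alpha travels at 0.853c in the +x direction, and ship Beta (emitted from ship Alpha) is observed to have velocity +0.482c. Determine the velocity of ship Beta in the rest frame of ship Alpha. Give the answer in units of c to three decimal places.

-0.630c

Invert the composition law: u' = (u − v)/(1 − uv/c²).
u' = (0.482 − 0.853) / (1 − (0.482)(0.853)) = -0.3710/0.5889 = -0.6300.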